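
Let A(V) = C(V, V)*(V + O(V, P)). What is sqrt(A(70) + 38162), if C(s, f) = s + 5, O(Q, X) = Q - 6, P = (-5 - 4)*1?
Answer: 2*sqrt(12053) ≈ 219.57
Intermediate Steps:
P = -9 (P = -9*1 = -9)
O(Q, X) = -6 + Q
C(s, f) = 5 + s
A(V) = (-6 + 2*V)*(5 + V) (A(V) = (5 + V)*(V + (-6 + V)) = (5 + V)*(-6 + 2*V) = (-6 + 2*V)*(5 + V))
sqrt(A(70) + 38162) = sqrt(2*(-3 + 70)*(5 + 70) + 38162) = sqrt(2*67*75 + 38162) = sqrt(10050 + 38162) = sqrt(48212) = 2*sqrt(12053)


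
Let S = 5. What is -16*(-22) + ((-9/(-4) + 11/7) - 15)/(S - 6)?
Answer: 10169/28 ≈ 363.18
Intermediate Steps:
-16*(-22) + ((-9/(-4) + 11/7) - 15)/(S - 6) = -16*(-22) + ((-9/(-4) + 11/7) - 15)/(5 - 6) = 352 + ((-9*(-¼) + 11*(⅐)) - 15)/(-1) = 352 + ((9/4 + 11/7) - 15)*(-1) = 352 + (107/28 - 15)*(-1) = 352 - 313/28*(-1) = 352 + 313/28 = 10169/28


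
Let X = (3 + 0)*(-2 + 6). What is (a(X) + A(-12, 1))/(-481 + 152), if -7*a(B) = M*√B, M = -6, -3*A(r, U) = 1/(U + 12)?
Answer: 1/12831 - 12*√3/2303 ≈ -0.0089471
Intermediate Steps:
A(r, U) = -1/(3*(12 + U)) (A(r, U) = -1/(3*(U + 12)) = -1/(3*(12 + U)))
X = 12 (X = 3*4 = 12)
a(B) = 6*√B/7 (a(B) = -(-6)*√B/7 = 6*√B/7)
(a(X) + A(-12, 1))/(-481 + 152) = (6*√12/7 - 1/(36 + 3*1))/(-481 + 152) = (6*(2*√3)/7 - 1/(36 + 3))/(-329) = (12*√3/7 - 1/39)*(-1/329) = (-1/39 + 12*√3/7)*(-1/329) = 1/12831 - 12*√3/2303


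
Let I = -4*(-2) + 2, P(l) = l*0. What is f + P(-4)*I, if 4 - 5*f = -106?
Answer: 22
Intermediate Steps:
f = 22 (f = ⅘ - ⅕*(-106) = ⅘ + 106/5 = 22)
P(l) = 0
I = 10 (I = 8 + 2 = 10)
f + P(-4)*I = 22 + 0*10 = 22 + 0 = 22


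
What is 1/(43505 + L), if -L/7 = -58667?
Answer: 1/454174 ≈ 2.2018e-6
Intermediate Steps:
L = 410669 (L = -7*(-58667) = 410669)
1/(43505 + L) = 1/(43505 + 410669) = 1/454174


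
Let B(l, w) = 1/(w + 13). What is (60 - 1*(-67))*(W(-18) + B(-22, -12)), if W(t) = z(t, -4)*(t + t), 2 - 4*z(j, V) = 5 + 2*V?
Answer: -5588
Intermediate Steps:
B(l, w) = 1/(13 + w)
z(j, V) = -¾ - V/2 (z(j, V) = ½ - (5 + 2*V)/4 = ½ + (-5/4 - V/2) = -¾ - V/2)
W(t) = 5*t/2 (W(t) = (-¾ - ½*(-4))*(t + t) = (-¾ + 2)*(2*t) = 5*(2*t)/4 = 5*t/2)
(60 - 1*(-67))*(W(-18) + B(-22, -12)) = (60 - 1*(-67))*((5/2)*(-18) + 1/(13 - 12)) = (60 + 67)*(-45 + 1/1) = 127*(-45 + 1) = 127*(-44) = -5588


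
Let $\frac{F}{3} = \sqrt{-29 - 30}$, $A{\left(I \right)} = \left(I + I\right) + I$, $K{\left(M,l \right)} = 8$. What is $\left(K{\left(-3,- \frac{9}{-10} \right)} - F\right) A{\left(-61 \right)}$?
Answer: $-1464 + 549 i \sqrt{59} \approx -1464.0 + 4216.9 i$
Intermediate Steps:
$A{\left(I \right)} = 3 I$ ($A{\left(I \right)} = 2 I + I = 3 I$)
$F = 3 i \sqrt{59}$ ($F = 3 \sqrt{-29 - 30} = 3 \sqrt{-59} = 3 i \sqrt{59} \approx 23.043 i$)
$\left(K{\left(-3,- \frac{9}{-10} \right)} - F\right) A{\left(-61 \right)} = \left(8 - 3 i \sqrt{59}\right) 3 \left(-61\right) = \left(8 - 3 i \sqrt{59}\right) \left(-183\right) = -1464 + 549 i \sqrt{59}$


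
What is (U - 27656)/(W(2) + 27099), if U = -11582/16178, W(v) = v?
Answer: -223715175/219219989 ≈ -1.0205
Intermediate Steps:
U = -5791/8089 (U = -11582*1/16178 = -5791/8089 ≈ -0.71591)
(U - 27656)/(W(2) + 27099) = (-5791/8089 - 27656)/(2 + 27099) = -223715175/8089/27101 = -223715175/8089*1/27101 = -223715175/219219989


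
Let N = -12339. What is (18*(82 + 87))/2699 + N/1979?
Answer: -27282843/5341321 ≈ -5.1079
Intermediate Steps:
(18*(82 + 87))/2699 + N/1979 = (18*(82 + 87))/2699 - 12339/1979 = (18*169)*(1/2699) - 12339*1/1979 = 3042*(1/2699) - 12339/1979 = 3042/2699 - 12339/1979 = -27282843/5341321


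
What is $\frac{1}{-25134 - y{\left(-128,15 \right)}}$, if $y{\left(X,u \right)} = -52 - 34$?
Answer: $- \frac{1}{25048} \approx -3.9923 \cdot 10^{-5}$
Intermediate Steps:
$y{\left(X,u \right)} = -86$ ($y{\left(X,u \right)} = -52 - 34 = -86$)
$\frac{1}{-25134 - y{\left(-128,15 \right)}} = \frac{1}{-25134 - -86} = \frac{1}{-25134 + 86} = \frac{1}{-25048} = - \frac{1}{25048}$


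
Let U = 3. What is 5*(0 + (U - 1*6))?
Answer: -15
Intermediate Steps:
5*(0 + (U - 1*6)) = 5*(0 + (3 - 1*6)) = 5*(0 + (3 - 6)) = 5*(0 - 3) = 5*(-3) = -15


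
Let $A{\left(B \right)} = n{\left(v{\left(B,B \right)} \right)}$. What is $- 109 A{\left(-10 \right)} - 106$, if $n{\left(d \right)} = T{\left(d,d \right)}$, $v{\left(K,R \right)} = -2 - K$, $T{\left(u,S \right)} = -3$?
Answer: $221$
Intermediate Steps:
$n{\left(d \right)} = -3$
$A{\left(B \right)} = -3$
$- 109 A{\left(-10 \right)} - 106 = \left(-109\right) \left(-3\right) - 106 = 327 - 106 = 221$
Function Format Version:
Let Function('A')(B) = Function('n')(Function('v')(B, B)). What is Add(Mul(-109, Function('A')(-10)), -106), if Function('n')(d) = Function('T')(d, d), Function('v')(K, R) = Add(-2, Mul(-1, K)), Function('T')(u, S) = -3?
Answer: 221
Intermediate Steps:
Function('n')(d) = -3
Function('A')(B) = -3
Add(Mul(-109, Function('A')(-10)), -106) = Add(Mul(-109, -3), -106) = Add(327, -106) = 221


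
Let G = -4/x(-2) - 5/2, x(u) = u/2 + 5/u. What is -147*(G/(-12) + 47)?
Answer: -55405/8 ≈ -6925.6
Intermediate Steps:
x(u) = u/2 + 5/u (x(u) = u*(1/2) + 5/u = u/2 + 5/u)
G = -19/14 (G = -4/((1/2)*(-2) + 5/(-2)) - 5/2 = -4/(-1 + 5*(-1/2)) - 5*1/2 = -4/(-1 - 5/2) - 5/2 = -4/(-7/2) - 5/2 = -4*(-2/7) - 5/2 = 8/7 - 5/2 = -19/14 ≈ -1.3571)
-147*(G/(-12) + 47) = -147*(-19/14/(-12) + 47) = -147*(-1/12*(-19/14) + 47) = -147*(19/168 + 47) = -147*7915/168 = -55405/8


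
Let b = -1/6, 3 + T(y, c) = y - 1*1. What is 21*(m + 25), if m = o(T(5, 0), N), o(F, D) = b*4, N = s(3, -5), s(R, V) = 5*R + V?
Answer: 511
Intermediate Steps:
T(y, c) = -4 + y (T(y, c) = -3 + (y - 1*1) = -3 + (y - 1) = -3 + (-1 + y) = -4 + y)
s(R, V) = V + 5*R
b = -⅙ (b = -1*⅙ = -⅙ ≈ -0.16667)
N = 10 (N = -5 + 5*3 = -5 + 15 = 10)
o(F, D) = -⅔ (o(F, D) = -⅙*4 = -⅔)
m = -⅔ ≈ -0.66667
21*(m + 25) = 21*(-⅔ + 25) = 21*(73/3) = 511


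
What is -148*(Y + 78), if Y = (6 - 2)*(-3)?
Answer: -9768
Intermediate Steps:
Y = -12 (Y = 4*(-3) = -12)
-148*(Y + 78) = -148*(-12 + 78) = -148*66 = -9768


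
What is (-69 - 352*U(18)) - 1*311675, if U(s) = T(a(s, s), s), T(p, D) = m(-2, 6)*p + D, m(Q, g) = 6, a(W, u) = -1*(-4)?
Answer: -326528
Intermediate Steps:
a(W, u) = 4
T(p, D) = D + 6*p (T(p, D) = 6*p + D = D + 6*p)
U(s) = 24 + s (U(s) = s + 6*4 = s + 24 = 24 + s)
(-69 - 352*U(18)) - 1*311675 = (-69 - 352*(24 + 18)) - 1*311675 = (-69 - 352*42) - 311675 = (-69 - 14784) - 311675 = -14853 - 311675 = -326528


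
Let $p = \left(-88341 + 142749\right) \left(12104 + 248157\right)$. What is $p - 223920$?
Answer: $14160056568$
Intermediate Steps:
$p = 14160280488$ ($p = 54408 \cdot 260261 = 14160280488$)
$p - 223920 = 14160280488 - 223920 = 14160056568$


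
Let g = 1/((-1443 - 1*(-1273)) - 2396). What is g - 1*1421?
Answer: -3646287/2566 ≈ -1421.0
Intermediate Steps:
g = -1/2566 (g = 1/((-1443 + 1273) - 2396) = 1/(-170 - 2396) = 1/(-2566) = -1/2566 ≈ -0.00038971)
g - 1*1421 = -1/2566 - 1*1421 = -1/2566 - 1421 = -3646287/2566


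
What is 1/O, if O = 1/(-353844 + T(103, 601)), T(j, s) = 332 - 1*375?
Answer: -353887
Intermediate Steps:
T(j, s) = -43 (T(j, s) = 332 - 375 = -43)
O = -1/353887 (O = 1/(-353844 - 43) = 1/(-353887) = -1/353887 ≈ -2.8258e-6)
1/O = 1/(-1/353887) = -353887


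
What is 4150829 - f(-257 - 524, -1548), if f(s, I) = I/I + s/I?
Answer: 6425480963/1548 ≈ 4.1508e+6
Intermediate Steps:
f(s, I) = 1 + s/I
4150829 - f(-257 - 524, -1548) = 4150829 - (-1548 + (-257 - 524))/(-1548) = 4150829 - (-1)*(-1548 - 781)/1548 = 4150829 - (-1)*(-2329)/1548 = 4150829 - 1*2329/1548 = 4150829 - 2329/1548 = 6425480963/1548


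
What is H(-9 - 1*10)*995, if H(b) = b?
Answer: -18905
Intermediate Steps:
H(-9 - 1*10)*995 = (-9 - 1*10)*995 = (-9 - 10)*995 = -19*995 = -18905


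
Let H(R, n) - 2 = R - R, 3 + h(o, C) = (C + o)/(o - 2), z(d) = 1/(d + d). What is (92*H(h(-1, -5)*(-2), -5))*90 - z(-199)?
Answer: 6590881/398 ≈ 16560.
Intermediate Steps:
z(d) = 1/(2*d)
h(o, C) = -3 + (C + o)/(-2 + o) (h(o, C) = -3 + (C + o)/(o - 2) = -3 + (C + o)/(-2 + o))
H(R, n) = 2 (H(R, n) = 2 + (R - R) = 2 + 0 = 2)
(92*H(h(-1, -5)*(-2), -5))*90 - z(-199) = (92*2)*90 - 1/(2*(-199)) = 184*90 - (-1)/(2*199) = 16560 - 1*(-1/398) = 16560 + 1/398 = 6590881/398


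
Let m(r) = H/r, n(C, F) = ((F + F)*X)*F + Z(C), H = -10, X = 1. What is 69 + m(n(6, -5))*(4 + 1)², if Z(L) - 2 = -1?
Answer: 3269/51 ≈ 64.098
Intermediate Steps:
Z(L) = 1 (Z(L) = 2 - 1 = 1)
n(C, F) = 1 + 2*F² (n(C, F) = ((F + F)*1)*F + 1 = ((2*F)*1)*F + 1 = (2*F)*F + 1 = 2*F² + 1 = 1 + 2*F²)
m(r) = -10/r
69 + m(n(6, -5))*(4 + 1)² = 69 + (-10/(1 + 2*(-5)²))*(4 + 1)² = 69 - 10/(1 + 2*25)*5² = 69 - 10/(1 + 50)*25 = 69 - 10/51*25 = 69 - 250/51 = 3269/51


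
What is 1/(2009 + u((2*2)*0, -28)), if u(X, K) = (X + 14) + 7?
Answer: 1/2030 ≈ 0.00049261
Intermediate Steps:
u(X, K) = 21 + X (u(X, K) = (14 + X) + 7 = 21 + X)
1/(2009 + u((2*2)*0, -28)) = 1/(2009 + (21 + (2*2)*0)) = 1/(2009 + (21 + 4*0)) = 1/(2009 + (21 + 0)) = 1/(2009 + 21) = 1/2030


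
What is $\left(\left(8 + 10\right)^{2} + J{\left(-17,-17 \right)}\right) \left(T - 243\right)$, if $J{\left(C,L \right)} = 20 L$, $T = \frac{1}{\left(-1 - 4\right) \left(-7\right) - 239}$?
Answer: $\frac{198292}{51} \approx 3888.1$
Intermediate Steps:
$T = - \frac{1}{204}$ ($T = \frac{1}{\left(-5\right) \left(-7\right) - 239} = \frac{1}{35 - 239} = \frac{1}{-204} = - \frac{1}{204} \approx -0.004902$)
$\left(\left(8 + 10\right)^{2} + J{\left(-17,-17 \right)}\right) \left(T - 243\right) = \left(\left(8 + 10\right)^{2} + 20 \left(-17\right)\right) \left(- \frac{1}{204} - 243\right) = \left(18^{2} - 340\right) \left(- \frac{49573}{204}\right) = \left(324 - 340\right) \left(- \frac{49573}{204}\right) = \left(-16\right) \left(- \frac{49573}{204}\right) = \frac{198292}{51}$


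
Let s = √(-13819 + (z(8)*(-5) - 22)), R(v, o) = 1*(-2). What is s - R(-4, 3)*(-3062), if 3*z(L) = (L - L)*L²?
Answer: -6124 + I*√13841 ≈ -6124.0 + 117.65*I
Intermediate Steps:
R(v, o) = -2
z(L) = 0 (z(L) = ((L - L)*L²)/3 = (0*L²)/3 = (⅓)*0 = 0)
s = I*√13841 (s = √(-13819 + (0*(-5) - 22)) = √(-13819 + (0 - 22)) = √(-13819 - 22) = √(-13841) = I*√13841 ≈ 117.65*I)
s - R(-4, 3)*(-3062) = I*√13841 - (-2)*(-3062) = I*√13841 - 1*6124 = I*√13841 - 6124 = -6124 + I*√13841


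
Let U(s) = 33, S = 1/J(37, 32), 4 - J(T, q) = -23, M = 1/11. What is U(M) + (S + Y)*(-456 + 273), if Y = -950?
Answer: 1564886/9 ≈ 1.7388e+5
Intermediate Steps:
M = 1/11 ≈ 0.090909
J(T, q) = 27 (J(T, q) = 4 - 1*(-23) = 4 + 23 = 27)
S = 1/27 ≈ 0.037037
U(M) + (S + Y)*(-456 + 273) = 33 + (1/27 - 950)*(-456 + 273) = 33 - 25649/27*(-183) = 33 + 1564589/9 = 1564886/9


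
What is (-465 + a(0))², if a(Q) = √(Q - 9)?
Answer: 216216 - 2790*I ≈ 2.1622e+5 - 2790.0*I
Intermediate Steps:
a(Q) = √(-9 + Q)
(-465 + a(0))² = (-465 + √(-9 + 0))² = (-465 + √(-9))² = (-465 + 3*I)²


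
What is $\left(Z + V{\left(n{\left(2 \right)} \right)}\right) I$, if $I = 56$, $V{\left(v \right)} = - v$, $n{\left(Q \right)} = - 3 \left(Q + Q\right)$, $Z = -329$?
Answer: $-17752$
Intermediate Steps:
$n{\left(Q \right)} = - 6 Q$ ($n{\left(Q \right)} = - 3 \cdot 2 Q = - 6 Q$)
$\left(Z + V{\left(n{\left(2 \right)} \right)}\right) I = \left(-329 - \left(-6\right) 2\right) 56 = \left(-329 - -12\right) 56 = \left(-329 + 12\right) 56 = \left(-317\right) 56 = -17752$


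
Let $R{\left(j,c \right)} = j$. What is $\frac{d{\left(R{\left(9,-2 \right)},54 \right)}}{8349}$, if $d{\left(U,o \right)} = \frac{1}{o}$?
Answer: $\frac{1}{450846} \approx 2.2181 \cdot 10^{-6}$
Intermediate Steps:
$\frac{d{\left(R{\left(9,-2 \right)},54 \right)}}{8349} = \frac{1}{54 \cdot 8349} = \frac{1}{54} \cdot \frac{1}{8349} = \frac{1}{450846}$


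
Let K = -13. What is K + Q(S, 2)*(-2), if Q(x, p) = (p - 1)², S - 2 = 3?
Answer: -15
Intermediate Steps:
S = 5 (S = 2 + 3 = 5)
Q(x, p) = (-1 + p)²
K + Q(S, 2)*(-2) = -13 + (-1 + 2)²*(-2) = -13 + 1²*(-2) = -13 + 1*(-2) = -13 - 2 = -15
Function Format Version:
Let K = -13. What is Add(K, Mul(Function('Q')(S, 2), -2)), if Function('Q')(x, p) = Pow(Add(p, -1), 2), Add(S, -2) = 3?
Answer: -15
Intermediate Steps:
S = 5 (S = Add(2, 3) = 5)
Function('Q')(x, p) = Pow(Add(-1, p), 2)
Add(K, Mul(Function('Q')(S, 2), -2)) = Add(-13, Mul(Pow(Add(-1, 2), 2), -2)) = Add(-13, Mul(Pow(1, 2), -2)) = Add(-13, Mul(1, -2)) = Add(-13, -2) = -15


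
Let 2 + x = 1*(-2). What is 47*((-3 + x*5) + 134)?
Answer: 5217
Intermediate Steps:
x = -4 (x = -2 + 1*(-2) = -2 - 2 = -4)
47*((-3 + x*5) + 134) = 47*((-3 - 4*5) + 134) = 47*((-3 - 20) + 134) = 47*(-23 + 134) = 47*111 = 5217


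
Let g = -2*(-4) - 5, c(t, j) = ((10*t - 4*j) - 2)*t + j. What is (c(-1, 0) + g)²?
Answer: 225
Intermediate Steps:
c(t, j) = j + t*(-2 - 4*j + 10*t) (c(t, j) = ((-4*j + 10*t) - 2)*t + j = (-2 - 4*j + 10*t)*t + j = t*(-2 - 4*j + 10*t) + j = j + t*(-2 - 4*j + 10*t))
g = 3 (g = 8 - 5 = 3)
(c(-1, 0) + g)² = ((0 - 2*(-1) + 10*(-1)² - 4*0*(-1)) + 3)² = ((0 + 2 + 10*1 + 0) + 3)² = ((0 + 2 + 10 + 0) + 3)² = (12 + 3)² = 15² = 225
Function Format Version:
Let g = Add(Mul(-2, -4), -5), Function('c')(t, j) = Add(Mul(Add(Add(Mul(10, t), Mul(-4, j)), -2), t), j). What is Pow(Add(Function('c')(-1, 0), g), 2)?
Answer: 225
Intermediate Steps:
Function('c')(t, j) = Add(j, Mul(t, Add(-2, Mul(-4, j), Mul(10, t)))) (Function('c')(t, j) = Add(Mul(Add(Add(Mul(-4, j), Mul(10, t)), -2), t), j) = Add(Mul(Add(-2, Mul(-4, j), Mul(10, t)), t), j) = Add(Mul(t, Add(-2, Mul(-4, j), Mul(10, t))), j) = Add(j, Mul(t, Add(-2, Mul(-4, j), Mul(10, t)))))
g = 3 (g = Add(8, -5) = 3)
Pow(Add(Function('c')(-1, 0), g), 2) = Pow(Add(Add(0, Mul(-2, -1), Mul(10, Pow(-1, 2)), Mul(-4, 0, -1)), 3), 2) = Pow(Add(Add(0, 2, Mul(10, 1), 0), 3), 2) = Pow(Add(Add(0, 2, 10, 0), 3), 2) = Pow(Add(12, 3), 2) = Pow(15, 2) = 225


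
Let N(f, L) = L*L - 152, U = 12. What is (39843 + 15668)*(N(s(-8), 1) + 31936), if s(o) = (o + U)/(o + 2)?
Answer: 1764417135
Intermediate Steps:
s(o) = (12 + o)/(2 + o) (s(o) = (o + 12)/(o + 2) = (12 + o)/(2 + o))
N(f, L) = -152 + L**2 (N(f, L) = L**2 - 152 = -152 + L**2)
(39843 + 15668)*(N(s(-8), 1) + 31936) = (39843 + 15668)*((-152 + 1**2) + 31936) = 55511*((-152 + 1) + 31936) = 55511*(-151 + 31936) = 55511*31785 = 1764417135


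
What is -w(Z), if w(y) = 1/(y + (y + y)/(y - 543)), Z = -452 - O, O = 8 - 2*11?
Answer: 327/142934 ≈ 0.0022878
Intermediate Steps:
O = -14 (O = 8 - 22 = -14)
Z = -438 (Z = -452 - 1*(-14) = -452 + 14 = -438)
w(y) = 1/(y + 2*y/(-543 + y)) (w(y) = 1/(y + (2*y)/(-543 + y)) = 1/(y + 2*y/(-543 + y)))
-w(Z) = -(-543 - 438)/((-438)*(-541 - 438)) = -(-1)*(-981)/(438*(-979)) = -(-1)*(-1)*(-981)/(438*979) = -1*(-327/142934) = 327/142934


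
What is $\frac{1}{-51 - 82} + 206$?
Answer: $\frac{27397}{133} \approx 205.99$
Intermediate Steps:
$\frac{1}{-51 - 82} + 206 = \frac{1}{-133} + 206 = - \frac{1}{133} + 206 = \frac{27397}{133}$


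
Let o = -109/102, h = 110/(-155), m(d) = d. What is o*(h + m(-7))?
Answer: 26051/3162 ≈ 8.2388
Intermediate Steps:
h = -22/31 (h = 110*(-1/155) = -22/31 ≈ -0.70968)
o = -109/102 (o = -109*1/102 = -109/102 ≈ -1.0686)
o*(h + m(-7)) = -109*(-22/31 - 7)/102 = -109/102*(-239/31) = 26051/3162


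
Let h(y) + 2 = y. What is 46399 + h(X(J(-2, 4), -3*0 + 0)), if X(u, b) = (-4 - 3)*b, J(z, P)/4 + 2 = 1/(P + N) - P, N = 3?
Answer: 46397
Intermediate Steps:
J(z, P) = -8 - 4*P + 4/(3 + P) (J(z, P) = -8 + 4*(1/(P + 3) - P) = -8 + 4*(1/(3 + P) - P) = -8 + (-4*P + 4/(3 + P)) = -8 - 4*P + 4/(3 + P))
X(u, b) = -7*b
h(y) = -2 + y
46399 + h(X(J(-2, 4), -3*0 + 0)) = 46399 + (-2 - 7*(-3*0 + 0)) = 46399 + (-2 - 7*(0 + 0)) = 46399 + (-2 - 7*0) = 46399 + (-2 + 0) = 46399 - 2 = 46397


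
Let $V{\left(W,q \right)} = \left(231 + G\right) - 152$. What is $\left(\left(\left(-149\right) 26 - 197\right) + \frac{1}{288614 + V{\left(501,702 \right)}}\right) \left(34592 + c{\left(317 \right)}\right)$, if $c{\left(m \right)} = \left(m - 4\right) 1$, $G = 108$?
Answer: $- \frac{13679372702450}{96267} \approx -1.421 \cdot 10^{8}$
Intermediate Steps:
$V{\left(W,q \right)} = 187$ ($V{\left(W,q \right)} = \left(231 + 108\right) - 152 = 339 - 152 = 187$)
$c{\left(m \right)} = -4 + m$ ($c{\left(m \right)} = \left(-4 + m\right) 1 = -4 + m$)
$\left(\left(\left(-149\right) 26 - 197\right) + \frac{1}{288614 + V{\left(501,702 \right)}}\right) \left(34592 + c{\left(317 \right)}\right) = \left(\left(\left(-149\right) 26 - 197\right) + \frac{1}{288614 + 187}\right) \left(34592 + \left(-4 + 317\right)\right) = \left(\left(-3874 - 197\right) + \frac{1}{288801}\right) \left(34592 + 313\right) = \left(-4071 + \frac{1}{288801}\right) 34905 = \left(- \frac{1175708870}{288801}\right) 34905 = - \frac{13679372702450}{96267}$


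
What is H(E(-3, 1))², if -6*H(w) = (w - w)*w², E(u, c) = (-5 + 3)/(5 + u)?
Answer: 0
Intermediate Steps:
E(u, c) = -2/(5 + u)
H(w) = 0 (H(w) = -(w - w)*w²/6 = -0*w² = -⅙*0 = 0)
H(E(-3, 1))² = 0² = 0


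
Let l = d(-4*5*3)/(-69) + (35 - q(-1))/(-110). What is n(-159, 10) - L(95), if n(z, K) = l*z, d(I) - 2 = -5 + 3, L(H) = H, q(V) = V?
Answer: -2363/55 ≈ -42.964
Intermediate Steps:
d(I) = 0 (d(I) = 2 + (-5 + 3) = 2 - 2 = 0)
l = -18/55 (l = 0/(-69) + (35 - 1*(-1))/(-110) = 0*(-1/69) + (35 + 1)*(-1/110) = 0 + 36*(-1/110) = 0 - 18/55 = -18/55 ≈ -0.32727)
n(z, K) = -18*z/55
n(-159, 10) - L(95) = -18/55*(-159) - 1*95 = 2862/55 - 95 = -2363/55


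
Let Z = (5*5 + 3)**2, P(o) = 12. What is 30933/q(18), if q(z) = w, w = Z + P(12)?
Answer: 30933/796 ≈ 38.861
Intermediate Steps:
Z = 784 (Z = (25 + 3)**2 = 28**2 = 784)
w = 796 (w = 784 + 12 = 796)
q(z) = 796
30933/q(18) = 30933/796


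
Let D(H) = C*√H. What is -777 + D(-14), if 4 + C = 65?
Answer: -777 + 61*I*√14 ≈ -777.0 + 228.24*I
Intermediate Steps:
C = 61 (C = -4 + 65 = 61)
D(H) = 61*√H
-777 + D(-14) = -777 + 61*√(-14) = -777 + 61*(I*√14) = -777 + 61*I*√14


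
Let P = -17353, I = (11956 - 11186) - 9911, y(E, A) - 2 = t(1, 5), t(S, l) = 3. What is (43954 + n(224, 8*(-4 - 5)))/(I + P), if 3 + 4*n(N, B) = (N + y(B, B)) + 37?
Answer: -176079/105976 ≈ -1.6615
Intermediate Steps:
y(E, A) = 5 (y(E, A) = 2 + 3 = 5)
I = -9141 (I = 770 - 9911 = -9141)
n(N, B) = 39/4 + N/4 (n(N, B) = -¾ + ((N + 5) + 37)/4 = -¾ + ((5 + N) + 37)/4 = -¾ + (42 + N)/4 = -¾ + (21/2 + N/4) = 39/4 + N/4)
(43954 + n(224, 8*(-4 - 5)))/(I + P) = (43954 + (39/4 + (¼)*224))/(-9141 - 17353) = (43954 + (39/4 + 56))/(-26494) = (43954 + 263/4)*(-1/26494) = (176079/4)*(-1/26494) = -176079/105976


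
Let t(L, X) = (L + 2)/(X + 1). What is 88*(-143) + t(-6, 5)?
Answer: -37754/3 ≈ -12585.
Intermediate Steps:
t(L, X) = (2 + L)/(1 + X)
88*(-143) + t(-6, 5) = 88*(-143) + (2 - 6)/(1 + 5) = -12584 - 4/6 = -12584 + (⅙)*(-4) = -12584 - ⅔ = -37754/3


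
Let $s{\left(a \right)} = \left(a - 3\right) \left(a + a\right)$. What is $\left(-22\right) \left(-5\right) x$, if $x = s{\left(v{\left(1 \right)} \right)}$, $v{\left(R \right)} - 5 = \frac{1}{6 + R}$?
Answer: $\frac{118800}{49} \approx 2424.5$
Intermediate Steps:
$v{\left(R \right)} = 5 + \frac{1}{6 + R}$
$s{\left(a \right)} = 2 a \left(-3 + a\right)$ ($s{\left(a \right)} = \left(-3 + a\right) 2 a = 2 a \left(-3 + a\right)$)
$x = \frac{1080}{49}$ ($x = 2 \frac{31 + 5 \cdot 1}{6 + 1} \left(-3 + \frac{31 + 5 \cdot 1}{6 + 1}\right) = 2 \frac{31 + 5}{7} \left(-3 + \frac{31 + 5}{7}\right) = 2 \cdot \frac{1}{7} \cdot 36 \left(-3 + \frac{1}{7} \cdot 36\right) = 2 \cdot \frac{36}{7} \left(-3 + \frac{36}{7}\right) = 2 \cdot \frac{36}{7} \cdot \frac{15}{7} = \frac{1080}{49} \approx 22.041$)
$\left(-22\right) \left(-5\right) x = \left(-22\right) \left(-5\right) \frac{1080}{49} = 110 \cdot \frac{1080}{49} = \frac{118800}{49}$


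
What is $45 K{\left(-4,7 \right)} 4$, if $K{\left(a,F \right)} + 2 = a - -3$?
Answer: $-540$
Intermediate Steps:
$K{\left(a,F \right)} = 1 + a$ ($K{\left(a,F \right)} = -2 + \left(a - -3\right) = -2 + \left(a + 3\right) = -2 + \left(3 + a\right) = 1 + a$)
$45 K{\left(-4,7 \right)} 4 = 45 \left(1 - 4\right) 4 = 45 \left(-3\right) 4 = \left(-135\right) 4 = -540$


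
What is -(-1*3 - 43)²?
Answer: -2116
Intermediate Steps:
-(-1*3 - 43)² = -(-3 - 43)² = -1*(-46)² = -1*2116 = -2116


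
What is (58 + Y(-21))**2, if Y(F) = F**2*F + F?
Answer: 85082176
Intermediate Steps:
Y(F) = F + F**3 (Y(F) = F**3 + F = F + F**3)
(58 + Y(-21))**2 = (58 + (-21 + (-21)**3))**2 = (58 + (-21 - 9261))**2 = (58 - 9282)**2 = (-9224)**2 = 85082176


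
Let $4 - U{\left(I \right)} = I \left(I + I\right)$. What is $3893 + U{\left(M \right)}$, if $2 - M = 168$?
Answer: $-51215$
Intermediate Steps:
$M = -166$ ($M = 2 - 168 = -166$)
$U{\left(I \right)} = 4 - 2 I^{2}$ ($U{\left(I \right)} = 4 - I \left(I + I\right) = 4 - I 2 I = 4 - 2 I^{2}$)
$3893 + U{\left(M \right)} = 3893 + \left(4 - 2 \left(-166\right)^{2}\right) = 3893 + \left(4 - 55112\right) = 3893 - 55108 = -51215$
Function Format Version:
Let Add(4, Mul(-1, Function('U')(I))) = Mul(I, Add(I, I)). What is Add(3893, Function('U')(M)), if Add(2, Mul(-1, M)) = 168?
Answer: -51215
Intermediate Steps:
M = -166 (M = Add(2, Mul(-1, 168)) = Add(2, -168) = -166)
Function('U')(I) = Add(4, Mul(-2, Pow(I, 2))) (Function('U')(I) = Add(4, Mul(-1, Mul(I, Add(I, I)))) = Add(4, Mul(-1, Mul(I, Mul(2, I)))) = Add(4, Mul(-1, Mul(2, Pow(I, 2)))) = Add(4, Mul(-2, Pow(I, 2))))
Add(3893, Function('U')(M)) = Add(3893, Add(4, Mul(-2, Pow(-166, 2)))) = Add(3893, Add(4, Mul(-2, 27556))) = Add(3893, Add(4, -55112)) = Add(3893, -55108) = -51215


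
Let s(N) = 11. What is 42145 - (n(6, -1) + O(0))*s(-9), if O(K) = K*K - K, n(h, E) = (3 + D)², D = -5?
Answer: 42101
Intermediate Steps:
n(h, E) = 4 (n(h, E) = (3 - 5)² = (-2)² = 4)
O(K) = K² - K
42145 - (n(6, -1) + O(0))*s(-9) = 42145 - (4 + 0*(-1 + 0))*11 = 42145 - (4 + 0*(-1))*11 = 42145 - (4 + 0)*11 = 42145 - 4*11 = 42145 - 1*44 = 42145 - 44 = 42101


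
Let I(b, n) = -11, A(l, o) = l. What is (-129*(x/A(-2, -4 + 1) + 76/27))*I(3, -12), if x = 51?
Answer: -579425/18 ≈ -32190.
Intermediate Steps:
(-129*(x/A(-2, -4 + 1) + 76/27))*I(3, -12) = -129*(51/(-2) + 76/27)*(-11) = -129*(51*(-½) + 76*(1/27))*(-11) = -129*(-51/2 + 76/27)*(-11) = -129*(-1225/54)*(-11) = (52675/18)*(-11) = -579425/18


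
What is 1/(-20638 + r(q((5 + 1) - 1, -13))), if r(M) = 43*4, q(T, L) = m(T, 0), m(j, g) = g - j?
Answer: -1/20466 ≈ -4.8862e-5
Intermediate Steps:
q(T, L) = -T (q(T, L) = 0 - T = -T)
r(M) = 172
1/(-20638 + r(q((5 + 1) - 1, -13))) = 1/(-20638 + 172) = 1/(-20466) = -1/20466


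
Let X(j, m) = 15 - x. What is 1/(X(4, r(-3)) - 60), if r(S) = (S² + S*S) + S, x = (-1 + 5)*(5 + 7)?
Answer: -1/93 ≈ -0.010753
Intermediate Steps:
x = 48 (x = 4*12 = 48)
r(S) = S + 2*S² (r(S) = (S² + S²) + S = 2*S² + S = S + 2*S²)
X(j, m) = -33 (X(j, m) = 15 - 1*48 = 15 - 48 = -33)
1/(X(4, r(-3)) - 60) = 1/(-33 - 60) = 1/(-93) = -1/93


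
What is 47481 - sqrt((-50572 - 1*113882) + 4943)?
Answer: 47481 - I*sqrt(159511) ≈ 47481.0 - 399.39*I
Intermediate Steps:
47481 - sqrt((-50572 - 1*113882) + 4943) = 47481 - sqrt((-50572 - 113882) + 4943) = 47481 - sqrt(-164454 + 4943) = 47481 - sqrt(-159511) = 47481 - I*sqrt(159511)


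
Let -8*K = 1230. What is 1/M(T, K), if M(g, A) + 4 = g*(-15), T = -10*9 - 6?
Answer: 1/1436 ≈ 0.00069638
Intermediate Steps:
K = -615/4 (K = -1/8*1230 = -615/4 ≈ -153.75)
T = -96 (T = -90 - 6 = -96)
M(g, A) = -4 - 15*g (M(g, A) = -4 + g*(-15) = -4 - 15*g)
1/M(T, K) = 1/(-4 - 15*(-96)) = 1/(-4 + 1440) = 1/1436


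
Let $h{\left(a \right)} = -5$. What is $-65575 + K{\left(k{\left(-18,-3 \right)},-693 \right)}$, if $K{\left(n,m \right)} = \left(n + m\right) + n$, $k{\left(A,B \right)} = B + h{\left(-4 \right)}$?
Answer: $-66284$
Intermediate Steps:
$k{\left(A,B \right)} = -5 + B$ ($k{\left(A,B \right)} = B - 5 = -5 + B$)
$K{\left(n,m \right)} = m + 2 n$ ($K{\left(n,m \right)} = \left(m + n\right) + n = m + 2 n$)
$-65575 + K{\left(k{\left(-18,-3 \right)},-693 \right)} = -65575 - \left(693 - 2 \left(-5 - 3\right)\right) = -65575 + \left(-693 + 2 \left(-8\right)\right) = -65575 - 709 = -66284$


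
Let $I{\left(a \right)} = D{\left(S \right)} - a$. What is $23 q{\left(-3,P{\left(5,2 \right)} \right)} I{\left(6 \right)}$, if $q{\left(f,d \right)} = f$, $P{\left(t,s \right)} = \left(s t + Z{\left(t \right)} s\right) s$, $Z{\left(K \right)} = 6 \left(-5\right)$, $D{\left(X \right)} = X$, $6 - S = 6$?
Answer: $414$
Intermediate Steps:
$S = 0$ ($S = 6 - 6 = 0$)
$Z{\left(K \right)} = -30$
$P{\left(t,s \right)} = s \left(- 30 s + s t\right)$ ($P{\left(t,s \right)} = \left(s t - 30 s\right) s = \left(- 30 s + s t\right) s = s \left(- 30 s + s t\right)$)
$I{\left(a \right)} = - a$ ($I{\left(a \right)} = 0 - a = - a$)
$23 q{\left(-3,P{\left(5,2 \right)} \right)} I{\left(6 \right)} = 23 \left(-3\right) \left(\left(-1\right) 6\right) = \left(-69\right) \left(-6\right) = 414$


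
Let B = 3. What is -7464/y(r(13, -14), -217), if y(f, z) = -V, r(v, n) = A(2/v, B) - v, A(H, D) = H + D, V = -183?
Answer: -2488/61 ≈ -40.787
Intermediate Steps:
A(H, D) = D + H
r(v, n) = 3 - v + 2/v (r(v, n) = (3 + 2/v) - v = 3 - v + 2/v)
y(f, z) = 183 (y(f, z) = -1*(-183) = 183)
-7464/y(r(13, -14), -217) = -7464/183 = -7464*1/183 = -2488/61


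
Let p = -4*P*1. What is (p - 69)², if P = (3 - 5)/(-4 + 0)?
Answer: 5041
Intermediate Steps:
P = ½ (P = -2/(-4) = -2*(-¼) = ½ ≈ 0.50000)
p = -2 (p = -4*½*1 = -2*1 = -2)
(p - 69)² = (-2 - 69)² = (-71)² = 5041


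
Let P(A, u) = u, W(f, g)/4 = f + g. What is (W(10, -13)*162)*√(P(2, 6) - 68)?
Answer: -1944*I*√62 ≈ -15307.0*I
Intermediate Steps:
W(f, g) = 4*f + 4*g (W(f, g) = 4*(f + g) = 4*f + 4*g)
(W(10, -13)*162)*√(P(2, 6) - 68) = ((4*10 + 4*(-13))*162)*√(6 - 68) = ((40 - 52)*162)*√(-62) = (-12*162)*(I*√62) = -1944*I*√62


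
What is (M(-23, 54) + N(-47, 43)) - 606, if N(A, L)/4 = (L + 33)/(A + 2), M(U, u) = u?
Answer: -25144/45 ≈ -558.76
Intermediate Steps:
N(A, L) = 4*(33 + L)/(2 + A) (N(A, L) = 4*((L + 33)/(A + 2)) = 4*((33 + L)/(2 + A)) = 4*(33 + L)/(2 + A))
(M(-23, 54) + N(-47, 43)) - 606 = (54 + 4*(33 + 43)/(2 - 47)) - 606 = (54 + 4*76/(-45)) - 606 = (54 + 4*(-1/45)*76) - 606 = (54 - 304/45) - 606 = 2126/45 - 606 = -25144/45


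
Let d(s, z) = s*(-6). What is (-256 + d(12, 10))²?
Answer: 107584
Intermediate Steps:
d(s, z) = -6*s
(-256 + d(12, 10))² = (-256 - 6*12)² = (-256 - 72)² = (-328)² = 107584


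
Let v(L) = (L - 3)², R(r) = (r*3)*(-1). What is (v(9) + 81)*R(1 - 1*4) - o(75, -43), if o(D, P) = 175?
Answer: 878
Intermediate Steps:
R(r) = -3*r (R(r) = (3*r)*(-1) = -3*r)
v(L) = (-3 + L)²
(v(9) + 81)*R(1 - 1*4) - o(75, -43) = ((-3 + 9)² + 81)*(-3*(1 - 1*4)) - 1*175 = (6² + 81)*(-3*(1 - 4)) - 175 = (36 + 81)*(-3*(-3)) - 175 = 117*9 - 175 = 1053 - 175 = 878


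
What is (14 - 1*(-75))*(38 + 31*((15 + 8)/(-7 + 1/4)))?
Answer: -162514/27 ≈ -6019.0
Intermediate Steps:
(14 - 1*(-75))*(38 + 31*((15 + 8)/(-7 + 1/4))) = (14 + 75)*(38 + 31*(23/(-7 + ¼))) = 89*(38 + 31*(23/(-27/4))) = 89*(38 + 31*(23*(-4/27))) = 89*(38 + 31*(-92/27)) = 89*(38 - 2852/27) = 89*(-1826/27) = -162514/27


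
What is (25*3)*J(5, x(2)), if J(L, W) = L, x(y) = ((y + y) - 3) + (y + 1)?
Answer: 375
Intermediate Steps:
x(y) = -2 + 3*y (x(y) = (2*y - 3) + (1 + y) = (-3 + 2*y) + (1 + y) = -2 + 3*y)
(25*3)*J(5, x(2)) = (25*3)*5 = 75*5 = 375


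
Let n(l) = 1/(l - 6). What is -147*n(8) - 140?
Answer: -427/2 ≈ -213.50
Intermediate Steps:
n(l) = 1/(-6 + l)
-147*n(8) - 140 = -147/(-6 + 8) - 140 = -147/2 - 140 = -427/2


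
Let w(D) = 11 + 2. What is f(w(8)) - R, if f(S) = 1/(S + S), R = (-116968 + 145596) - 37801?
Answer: 238499/26 ≈ 9173.0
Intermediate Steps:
w(D) = 13
R = -9173 (R = 28628 - 37801 = -9173)
f(S) = 1/(2*S)
f(w(8)) - R = (½)/13 - 1*(-9173) = (½)*(1/13) + 9173 = 1/26 + 9173 = 238499/26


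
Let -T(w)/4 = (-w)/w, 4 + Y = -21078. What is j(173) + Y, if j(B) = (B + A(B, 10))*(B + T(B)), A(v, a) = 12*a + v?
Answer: 61400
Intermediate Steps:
Y = -21082 (Y = -4 - 21078 = -21082)
A(v, a) = v + 12*a
T(w) = 4 (T(w) = -4*(-w)/w = -4*(-1) = 4)
j(B) = (4 + B)*(120 + 2*B) (j(B) = (B + (B + 12*10))*(B + 4) = (B + (B + 120))*(4 + B) = (B + (120 + B))*(4 + B) = (120 + 2*B)*(4 + B) = (4 + B)*(120 + 2*B))
j(173) + Y = (480 + 2*173**2 + 128*173) - 21082 = (480 + 2*29929 + 22144) - 21082 = (480 + 59858 + 22144) - 21082 = 82482 - 21082 = 61400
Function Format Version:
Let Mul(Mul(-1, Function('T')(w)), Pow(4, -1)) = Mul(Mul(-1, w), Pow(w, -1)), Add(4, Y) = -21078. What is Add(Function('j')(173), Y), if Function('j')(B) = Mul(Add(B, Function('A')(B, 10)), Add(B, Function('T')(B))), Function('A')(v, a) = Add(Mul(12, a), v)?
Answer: 61400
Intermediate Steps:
Y = -21082 (Y = Add(-4, -21078) = -21082)
Function('A')(v, a) = Add(v, Mul(12, a))
Function('T')(w) = 4 (Function('T')(w) = Mul(-4, Mul(Mul(-1, w), Pow(w, -1))) = Mul(-4, -1) = 4)
Function('j')(B) = Mul(Add(4, B), Add(120, Mul(2, B))) (Function('j')(B) = Mul(Add(B, Add(B, Mul(12, 10))), Add(B, 4)) = Mul(Add(B, Add(B, 120)), Add(4, B)) = Mul(Add(B, Add(120, B)), Add(4, B)) = Mul(Add(120, Mul(2, B)), Add(4, B)) = Mul(Add(4, B), Add(120, Mul(2, B))))
Add(Function('j')(173), Y) = Add(Add(480, Mul(2, Pow(173, 2)), Mul(128, 173)), -21082) = Add(Add(480, Mul(2, 29929), 22144), -21082) = Add(Add(480, 59858, 22144), -21082) = Add(82482, -21082) = 61400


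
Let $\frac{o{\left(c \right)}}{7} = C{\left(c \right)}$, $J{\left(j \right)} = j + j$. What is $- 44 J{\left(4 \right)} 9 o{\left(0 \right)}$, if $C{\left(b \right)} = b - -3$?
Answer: $-66528$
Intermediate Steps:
$J{\left(j \right)} = 2 j$
$C{\left(b \right)} = 3 + b$ ($C{\left(b \right)} = b + 3 = 3 + b$)
$o{\left(c \right)} = 21 + 7 c$ ($o{\left(c \right)} = 7 \left(3 + c\right) = 21 + 7 c$)
$- 44 J{\left(4 \right)} 9 o{\left(0 \right)} = - 44 \cdot 2 \cdot 4 \cdot 9 \left(21 + 7 \cdot 0\right) = \left(-44\right) 8 \cdot 9 \left(21 + 0\right) = - 352 \cdot 9 \cdot 21 = \left(-352\right) 189 = -66528$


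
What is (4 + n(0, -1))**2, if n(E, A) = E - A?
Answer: 25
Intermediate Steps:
(4 + n(0, -1))**2 = (4 + (0 - 1*(-1)))**2 = (4 + (0 + 1))**2 = (4 + 1)**2 = 5**2 = 25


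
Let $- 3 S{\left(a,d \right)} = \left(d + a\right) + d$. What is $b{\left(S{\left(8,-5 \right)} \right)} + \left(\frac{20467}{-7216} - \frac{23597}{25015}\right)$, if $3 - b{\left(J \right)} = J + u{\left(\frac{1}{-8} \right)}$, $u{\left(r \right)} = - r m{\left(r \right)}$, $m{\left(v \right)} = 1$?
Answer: $- \frac{850906781}{541524720} \approx -1.5713$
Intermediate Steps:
$S{\left(a,d \right)} = - \frac{2 d}{3} - \frac{a}{3}$ ($S{\left(a,d \right)} = - \frac{\left(d + a\right) + d}{3} = - \frac{\left(a + d\right) + d}{3} = - \frac{a + 2 d}{3} = - \frac{2 d}{3} - \frac{a}{3}$)
$u{\left(r \right)} = - r$ ($u{\left(r \right)} = - r 1 = - r$)
$b{\left(J \right)} = \frac{23}{8} - J$ ($b{\left(J \right)} = 3 - \left(J - \frac{1}{-8}\right) = 3 - \left(J - - \frac{1}{8}\right) = 3 - \left(J + \frac{1}{8}\right) = 3 - \left(\frac{1}{8} + J\right) = \frac{23}{8} - J$)
$b{\left(S{\left(8,-5 \right)} \right)} + \left(\frac{20467}{-7216} - \frac{23597}{25015}\right) = \left(\frac{23}{8} - \left(\left(- \frac{2}{3}\right) \left(-5\right) - \frac{8}{3}\right)\right) + \left(\frac{20467}{-7216} - \frac{23597}{25015}\right) = \left(\frac{23}{8} - \left(\frac{10}{3} - \frac{8}{3}\right)\right) + \left(20467 \left(- \frac{1}{7216}\right) - \frac{23597}{25015}\right) = \left(\frac{23}{8} - \frac{2}{3}\right) - \frac{682257957}{180508240} = \frac{53}{24} - \frac{682257957}{180508240} = - \frac{850906781}{541524720}$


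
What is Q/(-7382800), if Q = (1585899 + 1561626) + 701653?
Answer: -1924589/3691400 ≈ -0.52137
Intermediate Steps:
Q = 3849178 (Q = 3147525 + 701653 = 3849178)
Q/(-7382800) = 3849178/(-7382800) = 3849178*(-1/7382800) = -1924589/3691400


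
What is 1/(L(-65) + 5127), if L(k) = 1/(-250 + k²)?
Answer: 3975/20379826 ≈ 0.00019505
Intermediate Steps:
1/(L(-65) + 5127) = 1/(1/(-250 + (-65)²) + 5127) = 1/(1/(-250 + 4225) + 5127) = 1/(1/3975 + 5127) = 1/(20379826/3975) = 3975/20379826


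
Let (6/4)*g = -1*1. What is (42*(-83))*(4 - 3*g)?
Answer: -20916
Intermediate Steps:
g = -2/3 (g = 2*(-1*1)/3 = (2/3)*(-1) = -2/3 ≈ -0.66667)
(42*(-83))*(4 - 3*g) = (42*(-83))*(4 - 3*(-2/3)) = -3486*(4 + 2) = -3486*6 = -20916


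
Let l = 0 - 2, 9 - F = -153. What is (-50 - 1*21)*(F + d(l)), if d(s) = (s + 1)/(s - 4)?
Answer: -69083/6 ≈ -11514.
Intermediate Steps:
F = 162 (F = 9 - 1*(-153) = 9 + 153 = 162)
l = -2
d(s) = (1 + s)/(-4 + s)
(-50 - 1*21)*(F + d(l)) = (-50 - 1*21)*(162 + (1 - 2)/(-4 - 2)) = (-50 - 21)*(162 - 1/(-6)) = -71*(162 - 1/6*(-1)) = -71*(162 + 1/6) = -71*973/6 = -69083/6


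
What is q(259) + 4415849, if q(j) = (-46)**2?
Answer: 4417965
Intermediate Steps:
q(j) = 2116
q(259) + 4415849 = 2116 + 4415849 = 4417965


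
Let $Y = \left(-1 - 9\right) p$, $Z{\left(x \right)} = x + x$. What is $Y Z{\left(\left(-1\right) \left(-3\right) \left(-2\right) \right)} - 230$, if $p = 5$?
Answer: $370$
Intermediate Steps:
$Z{\left(x \right)} = 2 x$
$Y = -50$ ($Y = \left(-1 - 9\right) 5 = \left(-10\right) 5 = -50$)
$Y Z{\left(\left(-1\right) \left(-3\right) \left(-2\right) \right)} - 230 = - 50 \cdot 2 \left(-1\right) \left(-3\right) \left(-2\right) - 230 = - 50 \cdot 2 \cdot 3 \left(-2\right) - 230 = - 50 \cdot 2 \left(-6\right) - 230 = \left(-50\right) \left(-12\right) - 230 = 600 - 230 = 370$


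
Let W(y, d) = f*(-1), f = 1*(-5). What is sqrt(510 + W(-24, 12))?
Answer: sqrt(515) ≈ 22.694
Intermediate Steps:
f = -5
W(y, d) = 5 (W(y, d) = -5*(-1) = 5)
sqrt(510 + W(-24, 12)) = sqrt(510 + 5) = sqrt(515)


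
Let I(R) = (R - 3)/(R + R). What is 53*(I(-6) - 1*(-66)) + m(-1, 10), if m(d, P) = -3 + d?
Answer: 14135/4 ≈ 3533.8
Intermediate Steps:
I(R) = (-3 + R)/(2*R) (I(R) = (-3 + R)/((2*R)) = (-3 + R)*(1/(2*R)) = (-3 + R)/(2*R))
53*(I(-6) - 1*(-66)) + m(-1, 10) = 53*((½)*(-3 - 6)/(-6) - 1*(-66)) + (-3 - 1) = 53*((½)*(-⅙)*(-9) + 66) - 4 = 53*(¾ + 66) - 4 = 53*(267/4) - 4 = 14151/4 - 4 = 14135/4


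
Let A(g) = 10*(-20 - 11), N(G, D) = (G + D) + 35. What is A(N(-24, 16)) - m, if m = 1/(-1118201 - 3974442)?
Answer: -1578719329/5092643 ≈ -310.00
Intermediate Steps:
N(G, D) = 35 + D + G (N(G, D) = (D + G) + 35 = 35 + D + G)
A(g) = -310 (A(g) = 10*(-31) = -310)
m = -1/5092643 (m = 1/(-5092643) = -1/5092643 ≈ -1.9636e-7)
A(N(-24, 16)) - m = -310 - 1*(-1/5092643) = -310 + 1/5092643 = -1578719329/5092643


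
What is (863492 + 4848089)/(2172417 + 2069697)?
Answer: 5711581/4242114 ≈ 1.3464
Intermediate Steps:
(863492 + 4848089)/(2172417 + 2069697) = 5711581/4242114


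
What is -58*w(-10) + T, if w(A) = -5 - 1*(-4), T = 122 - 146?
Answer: 34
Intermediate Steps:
T = -24
w(A) = -1 (w(A) = -5 + 4 = -1)
-58*w(-10) + T = -58*(-1) - 24 = 58 - 24 = 34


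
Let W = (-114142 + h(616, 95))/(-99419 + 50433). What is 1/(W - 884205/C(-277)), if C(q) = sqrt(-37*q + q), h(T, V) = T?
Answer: -3493079692/118170417302875453 - 2405627266490*sqrt(277)/354511251908626359 ≈ -0.00011297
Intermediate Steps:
C(q) = 6*sqrt(-q) (C(q) = sqrt(-36*q) = 6*sqrt(-q))
W = 8109/3499 (W = (-114142 + 616)/(-99419 + 50433) = -113526/(-48986) = -113526*(-1/48986) = 8109/3499 ≈ 2.3175)
1/(W - 884205/C(-277)) = 1/(8109/3499 - 884205*sqrt(277)/1662) = 1/(8109/3499 - 294735*sqrt(277)/554)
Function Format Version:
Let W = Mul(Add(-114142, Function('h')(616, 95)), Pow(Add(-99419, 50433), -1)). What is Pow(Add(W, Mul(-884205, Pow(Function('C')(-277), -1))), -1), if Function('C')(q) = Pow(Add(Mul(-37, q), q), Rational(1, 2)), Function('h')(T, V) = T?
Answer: Add(Rational(-3493079692, 118170417302875453), Mul(Rational(-2405627266490, 354511251908626359), Pow(277, Rational(1, 2)))) ≈ -0.00011297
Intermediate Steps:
Function('C')(q) = Mul(6, Pow(Mul(-1, q), Rational(1, 2))) (Function('C')(q) = Pow(Mul(-36, q), Rational(1, 2)) = Mul(6, Pow(Mul(-1, q), Rational(1, 2))))
W = Rational(8109, 3499) (W = Mul(Add(-114142, 616), Pow(Add(-99419, 50433), -1)) = Mul(-113526, Pow(-48986, -1)) = Mul(-113526, Rational(-1, 48986)) = Rational(8109, 3499) ≈ 2.3175)
Pow(Add(W, Mul(-884205, Pow(Function('C')(-277), -1))), -1) = Pow(Add(Rational(8109, 3499), Mul(-884205, Pow(Mul(6, Pow(Mul(-1, -277), Rational(1, 2))), -1))), -1) = Pow(Add(Rational(8109, 3499), Mul(-884205, Pow(Mul(6, Pow(277, Rational(1, 2))), -1))), -1) = Pow(Add(Rational(8109, 3499), Mul(-884205, Mul(Rational(1, 1662), Pow(277, Rational(1, 2))))), -1) = Pow(Add(Rational(8109, 3499), Mul(Rational(-294735, 554), Pow(277, Rational(1, 2)))), -1)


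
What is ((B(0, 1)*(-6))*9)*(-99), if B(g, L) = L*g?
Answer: 0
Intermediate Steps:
((B(0, 1)*(-6))*9)*(-99) = (((1*0)*(-6))*9)*(-99) = ((0*(-6))*9)*(-99) = (0*9)*(-99) = 0*(-99) = 0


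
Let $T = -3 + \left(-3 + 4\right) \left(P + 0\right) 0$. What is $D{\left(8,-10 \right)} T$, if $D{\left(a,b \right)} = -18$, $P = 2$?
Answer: $54$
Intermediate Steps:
$T = -3$ ($T = -3 + \left(-3 + 4\right) \left(2 + 0\right) 0 = -3 + 1 \cdot 2 \cdot 0 = -3 + 2 \cdot 0 = -3 + 0 = -3$)
$D{\left(8,-10 \right)} T = \left(-18\right) \left(-3\right) = 54$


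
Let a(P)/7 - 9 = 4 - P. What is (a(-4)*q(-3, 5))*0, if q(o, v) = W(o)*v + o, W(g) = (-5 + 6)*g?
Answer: 0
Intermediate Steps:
a(P) = 91 - 7*P (a(P) = 63 + 7*(4 - P) = 63 + (28 - 7*P) = 91 - 7*P)
W(g) = g (W(g) = 1*g = g)
q(o, v) = o + o*v (q(o, v) = o*v + o = o + o*v)
(a(-4)*q(-3, 5))*0 = ((91 - 7*(-4))*(-3*(1 + 5)))*0 = ((91 + 28)*(-3*6))*0 = (119*(-18))*0 = -2142*0 = 0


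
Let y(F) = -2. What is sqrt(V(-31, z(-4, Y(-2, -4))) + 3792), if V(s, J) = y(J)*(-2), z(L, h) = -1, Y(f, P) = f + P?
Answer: 2*sqrt(949) ≈ 61.612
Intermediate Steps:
Y(f, P) = P + f
V(s, J) = 4 (V(s, J) = -2*(-2) = 4)
sqrt(V(-31, z(-4, Y(-2, -4))) + 3792) = sqrt(4 + 3792) = sqrt(3796) = 2*sqrt(949)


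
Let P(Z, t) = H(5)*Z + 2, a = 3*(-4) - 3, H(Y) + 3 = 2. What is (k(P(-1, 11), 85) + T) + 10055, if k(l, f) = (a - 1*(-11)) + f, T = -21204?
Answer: -11068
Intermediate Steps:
H(Y) = -1 (H(Y) = -3 + 2 = -1)
a = -15 (a = -12 - 3 = -15)
P(Z, t) = 2 - Z (P(Z, t) = -Z + 2 = 2 - Z)
k(l, f) = -4 + f (k(l, f) = (-15 - 1*(-11)) + f = (-15 + 11) + f = -4 + f)
(k(P(-1, 11), 85) + T) + 10055 = ((-4 + 85) - 21204) + 10055 = (81 - 21204) + 10055 = -21123 + 10055 = -11068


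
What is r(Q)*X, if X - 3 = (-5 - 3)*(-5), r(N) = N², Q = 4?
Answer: 688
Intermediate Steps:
X = 43 (X = 3 + (-5 - 3)*(-5) = 3 - 8*(-5) = 3 + 40 = 43)
r(Q)*X = 4²*43 = 16*43 = 688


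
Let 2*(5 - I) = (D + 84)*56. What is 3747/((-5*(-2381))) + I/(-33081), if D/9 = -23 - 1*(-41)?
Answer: 205896622/393829305 ≈ 0.52281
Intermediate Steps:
D = 162 (D = 9*(-23 - 1*(-41)) = 9*(-23 + 41) = 9*18 = 162)
I = -6883 (I = 5 - (162 + 84)*56/2 = 5 - 123*56 = 5 - ½*13776 = 5 - 6888 = -6883)
3747/((-5*(-2381))) + I/(-33081) = 3747/((-5*(-2381))) - 6883/(-33081) = 3747/11905 - 6883*(-1/33081) = 3747*(1/11905) + 6883/33081 = 3747/11905 + 6883/33081 = 205896622/393829305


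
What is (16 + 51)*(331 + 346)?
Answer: 45359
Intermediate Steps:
(16 + 51)*(331 + 346) = 67*677 = 45359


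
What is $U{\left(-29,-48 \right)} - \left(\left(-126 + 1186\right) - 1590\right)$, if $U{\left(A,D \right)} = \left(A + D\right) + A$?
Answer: $424$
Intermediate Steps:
$U{\left(A,D \right)} = D + 2 A$
$U{\left(-29,-48 \right)} - \left(\left(-126 + 1186\right) - 1590\right) = \left(-48 + 2 \left(-29\right)\right) - \left(\left(-126 + 1186\right) - 1590\right) = \left(-48 - 58\right) - \left(1060 - 1590\right) = -106 - -530 = -106 + 530 = 424$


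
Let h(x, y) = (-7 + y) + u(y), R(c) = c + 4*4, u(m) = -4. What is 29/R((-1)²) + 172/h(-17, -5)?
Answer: -615/68 ≈ -9.0441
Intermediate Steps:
R(c) = 16 + c (R(c) = c + 16 = 16 + c)
h(x, y) = -11 + y (h(x, y) = (-7 + y) - 4 = -11 + y)
29/R((-1)²) + 172/h(-17, -5) = 29/(16 + (-1)²) + 172/(-11 - 5) = 29/(16 + 1) + 172/(-16) = 29/17 + 172*(-1/16) = 29*(1/17) - 43/4 = 29/17 - 43/4 = -615/68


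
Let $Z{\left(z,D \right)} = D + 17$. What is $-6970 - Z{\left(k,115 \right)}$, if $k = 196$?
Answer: $-7102$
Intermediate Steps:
$Z{\left(z,D \right)} = 17 + D$
$-6970 - Z{\left(k,115 \right)} = -6970 - \left(17 + 115\right) = -6970 - 132 = -7102$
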